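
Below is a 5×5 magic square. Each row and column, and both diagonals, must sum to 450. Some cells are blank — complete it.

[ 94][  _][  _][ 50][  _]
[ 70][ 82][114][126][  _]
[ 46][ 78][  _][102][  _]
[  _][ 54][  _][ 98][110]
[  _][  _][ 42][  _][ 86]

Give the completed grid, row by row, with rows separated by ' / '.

94 106 138 50 62 / 70 82 114 126 58 / 46 78 90 102 134 / 122 54 66 98 110 / 118 130 42 74 86

Row 2 must total 450; the given cells sum to 392, so (2,5) = 58.
Column 4: 50 + 126 + 102 + 98 + ? = 450, so (5,4) = 74.
Main diagonal needs 450; the known cells sum to 360, so (3,3) = 90.
Row 3 needs 450; the known cells sum to 316, so (3,5) = 134.
From column 5, 450 − (58 + 134 + 110 + 86) gives (1,5) = 62.
The remaining cell in anti-diagonal is (5,1) = 450 − 332 = 118.
Row 5: 118 + 42 + 74 + 86 + ? = 450, so (5,2) = 130.
Using column 1: 94 + 70 + 46 + 118 + ? → (4,1) = 450 − 328 = 122.
Column 2 must total 450; the given cells sum to 344, so (1,2) = 106.
From row 1, 450 − (94 + 106 + 50 + 62) gives (1,3) = 138.
Row 4: 122 + 54 + 98 + 110 + ? = 450, so (4,3) = 66.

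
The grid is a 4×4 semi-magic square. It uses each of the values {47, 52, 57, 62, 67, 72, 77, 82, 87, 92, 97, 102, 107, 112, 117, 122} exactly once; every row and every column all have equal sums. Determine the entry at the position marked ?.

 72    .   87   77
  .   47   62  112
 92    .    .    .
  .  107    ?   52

The 16 entries sum to 1352, so each line sums to 1352/4 = 338.
Row 1: 72 + 87 + 77 + ? = 338, so (1,2) = 102.
The remaining cell in row 2 is (2,1) = 338 − 221 = 117.
From column 1, 338 − (72 + 117 + 92) gives (4,1) = 57.
Column 2 needs 338; the known cells sum to 256, so (3,2) = 82.
Column 4 must total 338; the given cells sum to 241, so (3,4) = 97.
The remaining cell in row 3 is (3,3) = 338 − 271 = 67.
Using row 4: 57 + 107 + 52 + ? → (4,3) = 338 − 216 = 122.

122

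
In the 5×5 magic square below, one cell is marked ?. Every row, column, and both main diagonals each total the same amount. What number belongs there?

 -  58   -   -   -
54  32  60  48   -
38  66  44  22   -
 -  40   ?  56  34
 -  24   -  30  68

28

Column 2 is complete and sums to 220; that is the magic constant.
Row 2: 54 + 32 + 60 + 48 + ? = 220, so (2,5) = 26.
Row 3 must total 220; the given cells sum to 170, so (3,5) = 50.
The remaining cell in column 4 is (1,4) = 220 − 156 = 64.
Column 5: 26 + 50 + 34 + 68 + ? = 220, so (1,5) = 42.
The remaining cell in main diagonal is (1,1) = 220 − 200 = 20.
Anti-diagonal needs 220; the known cells sum to 174, so (5,1) = 46.
Row 1 must total 220; the given cells sum to 184, so (1,3) = 36.
From row 5, 220 − (46 + 24 + 30 + 68) gives (5,3) = 52.
The remaining cell in column 1 is (4,1) = 220 − 158 = 62.
From column 3, 220 − (36 + 60 + 44 + 52) gives (4,3) = 28.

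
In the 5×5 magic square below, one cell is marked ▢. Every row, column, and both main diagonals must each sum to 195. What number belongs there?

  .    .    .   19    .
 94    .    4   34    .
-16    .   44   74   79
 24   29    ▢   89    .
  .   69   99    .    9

Row 3 needs 195; the known cells sum to 181, so (3,2) = 14.
Using column 4: 19 + 34 + 74 + 89 + ? → (5,4) = 195 − 216 = -21.
From row 5, 195 − (69 + 99 + (-21) + 9) gives (5,1) = 39.
Using column 1: 94 + (-16) + 24 + 39 + ? → (1,1) = 195 − 141 = 54.
The remaining cell in main diagonal is (2,2) = 195 − 196 = -1.
Anti-diagonal: 34 + 44 + 29 + 39 + ? = 195, so (1,5) = 49.
Row 2 needs 195; the known cells sum to 131, so (2,5) = 64.
Column 2 must total 195; the given cells sum to 111, so (1,2) = 84.
The remaining cell in column 5 is (4,5) = 195 − 201 = -6.
Using row 1: 54 + 84 + 19 + 49 + ? → (1,3) = 195 − 206 = -11.
From row 4, 195 − (24 + 29 + 89 + (-6)) gives (4,3) = 59.

59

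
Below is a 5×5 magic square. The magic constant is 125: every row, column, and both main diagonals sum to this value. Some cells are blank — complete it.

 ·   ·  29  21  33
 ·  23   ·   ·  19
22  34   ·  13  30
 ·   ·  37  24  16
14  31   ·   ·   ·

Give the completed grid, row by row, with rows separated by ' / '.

25 17 29 21 33 / 36 23 15 32 19 / 22 34 26 13 30 / 28 20 37 24 16 / 14 31 18 35 27

Row 3: 22 + 34 + 13 + 30 + ? = 125, so (3,3) = 26.
The remaining cell in column 5 is (5,5) = 125 − 98 = 27.
The remaining cell in main diagonal is (1,1) = 125 − 100 = 25.
From row 1, 125 − (25 + 29 + 21 + 33) gives (1,2) = 17.
Using column 2: 17 + 23 + 34 + 31 + ? → (4,2) = 125 − 105 = 20.
The remaining cell in anti-diagonal is (2,4) = 125 − 93 = 32.
The remaining cell in row 4 is (4,1) = 125 − 97 = 28.
Column 1 must total 125; the given cells sum to 89, so (2,1) = 36.
Column 4: 21 + 32 + 13 + 24 + ? = 125, so (5,4) = 35.
Row 2: 36 + 23 + 32 + 19 + ? = 125, so (2,3) = 15.
Row 5 must total 125; the given cells sum to 107, so (5,3) = 18.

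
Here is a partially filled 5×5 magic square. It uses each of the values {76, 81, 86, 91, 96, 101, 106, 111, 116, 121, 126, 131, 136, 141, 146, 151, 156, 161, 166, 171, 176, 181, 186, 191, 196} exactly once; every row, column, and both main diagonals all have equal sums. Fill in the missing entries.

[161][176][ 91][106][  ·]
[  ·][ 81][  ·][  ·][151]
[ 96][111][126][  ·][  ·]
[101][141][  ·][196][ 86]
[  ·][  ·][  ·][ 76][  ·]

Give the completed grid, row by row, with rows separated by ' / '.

The 25 entries sum to 3400, so each line sums to 3400/5 = 680.
The remaining cell in row 1 is (1,5) = 680 − 534 = 146.
Row 4 needs 680; the known cells sum to 524, so (4,3) = 156.
Column 2: 176 + 81 + 111 + 141 + ? = 680, so (5,2) = 171.
The remaining cell in main diagonal is (5,5) = 680 − 564 = 116.
Column 5 needs 680; the known cells sum to 499, so (3,5) = 181.
Row 3: 96 + 111 + 126 + 181 + ? = 680, so (3,4) = 166.
From column 4, 680 − (106 + 166 + 196 + 76) gives (2,4) = 136.
Anti-diagonal: 146 + 136 + 126 + 141 + ? = 680, so (5,1) = 131.
Row 5 must total 680; the given cells sum to 494, so (5,3) = 186.
Column 1 must total 680; the given cells sum to 489, so (2,1) = 191.
Column 3: 91 + 126 + 156 + 186 + ? = 680, so (2,3) = 121.

161 176 91 106 146 / 191 81 121 136 151 / 96 111 126 166 181 / 101 141 156 196 86 / 131 171 186 76 116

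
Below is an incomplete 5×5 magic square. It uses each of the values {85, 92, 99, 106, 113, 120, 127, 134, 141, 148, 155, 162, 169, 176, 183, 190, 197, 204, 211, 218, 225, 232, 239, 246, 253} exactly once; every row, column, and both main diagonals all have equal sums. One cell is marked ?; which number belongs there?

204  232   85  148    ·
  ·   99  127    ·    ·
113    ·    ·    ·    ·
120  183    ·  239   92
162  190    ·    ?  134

The 25 entries sum to 4225, so each line sums to 4225/5 = 845.
From row 1, 845 − (204 + 232 + 85 + 148) gives (1,5) = 176.
Using row 4: 120 + 183 + 239 + 92 + ? → (4,3) = 845 − 634 = 211.
The remaining cell in column 1 is (2,1) = 845 − 599 = 246.
Using column 2: 232 + 99 + 183 + 190 + ? → (3,2) = 845 − 704 = 141.
From main diagonal, 845 − (204 + 99 + 239 + 134) gives (3,3) = 169.
Anti-diagonal needs 845; the known cells sum to 690, so (2,4) = 155.
Row 2 needs 845; the known cells sum to 627, so (2,5) = 218.
Using column 3: 85 + 127 + 169 + 211 + ? → (5,3) = 845 − 592 = 253.
Using column 5: 176 + 218 + 92 + 134 + ? → (3,5) = 845 − 620 = 225.
The remaining cell in row 3 is (3,4) = 845 − 648 = 197.
From row 5, 845 − (162 + 190 + 253 + 134) gives (5,4) = 106.

106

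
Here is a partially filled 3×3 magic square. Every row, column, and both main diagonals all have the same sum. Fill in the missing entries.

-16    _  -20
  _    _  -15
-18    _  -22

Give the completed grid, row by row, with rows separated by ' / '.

Column 3 is already complete: -20 + -15 + -22 = -57, so that is the magic constant.
Using row 1: -16 + (-20) + ? → (1,2) = -57 − (-36) = -21.
From row 3, -57 − (-18 + (-22)) gives (3,2) = -17.
Column 1 must total -57; the given cells sum to -34, so (2,1) = -23.
Column 2 needs -57; the known cells sum to -38, so (2,2) = -19.

-16 -21 -20 / -23 -19 -15 / -18 -17 -22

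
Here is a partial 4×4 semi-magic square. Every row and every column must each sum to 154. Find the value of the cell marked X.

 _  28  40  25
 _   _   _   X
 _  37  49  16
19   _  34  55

From row 1, 154 − (28 + 40 + 25) gives (1,1) = 61.
The remaining cell in row 3 is (3,1) = 154 − 102 = 52.
Row 4 must total 154; the given cells sum to 108, so (4,2) = 46.
Column 1: 61 + 52 + 19 + ? = 154, so (2,1) = 22.
From column 2, 154 − (28 + 37 + 46) gives (2,2) = 43.
Column 3 must total 154; the given cells sum to 123, so (2,3) = 31.
The remaining cell in column 4 is (2,4) = 154 − 96 = 58.

58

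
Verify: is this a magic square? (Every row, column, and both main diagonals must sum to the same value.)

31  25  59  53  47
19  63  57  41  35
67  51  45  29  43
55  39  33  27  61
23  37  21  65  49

No — column 1 sums to 195 but row 2 sums to 215.

Row 1: 31 + 25 + 59 + 53 + 47 = 215.
Row 2: 19 + 63 + 57 + 41 + 35 = 215.
Row 3: 67 + 51 + 45 + 29 + 43 = 235.
Row 4: 55 + 39 + 33 + 27 + 61 = 215.
Row 5: 23 + 37 + 21 + 65 + 49 = 195.
Column 1: 31 + 19 + 67 + 55 + 23 = 195.
Column 2: 25 + 63 + 51 + 39 + 37 = 215.
Column 3: 59 + 57 + 45 + 33 + 21 = 215.
Column 4: 53 + 41 + 29 + 27 + 65 = 215.
Column 5: 47 + 35 + 43 + 61 + 49 = 235.
Main diagonal: 31 + 63 + 45 + 27 + 49 = 215.
Anti-diagonal: 47 + 41 + 45 + 39 + 23 = 195.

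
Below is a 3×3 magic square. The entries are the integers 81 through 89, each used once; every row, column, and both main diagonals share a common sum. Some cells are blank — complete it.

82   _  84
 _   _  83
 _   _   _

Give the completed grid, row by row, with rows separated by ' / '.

82 89 84 / 87 85 83 / 86 81 88

The entries are 81 through 89, which sum to 765, so each line sums to 765/3 = 255.
The remaining cell in row 1 is (1,2) = 255 − 166 = 89.
Column 3 must total 255; the given cells sum to 167, so (3,3) = 88.
Main diagonal: 82 + 88 + ? = 255, so (2,2) = 85.
From anti-diagonal, 255 − (84 + 85) gives (3,1) = 86.
From row 2, 255 − (85 + 83) gives (2,1) = 87.
The remaining cell in row 3 is (3,2) = 255 − 174 = 81.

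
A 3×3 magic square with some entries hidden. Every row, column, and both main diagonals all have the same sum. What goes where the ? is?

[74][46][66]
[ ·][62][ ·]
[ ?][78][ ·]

58

Row 1 is complete and sums to 186; that is the magic constant.
From main diagonal, 186 − (74 + 62) gives (3,3) = 50.
Anti-diagonal needs 186; the known cells sum to 128, so (3,1) = 58.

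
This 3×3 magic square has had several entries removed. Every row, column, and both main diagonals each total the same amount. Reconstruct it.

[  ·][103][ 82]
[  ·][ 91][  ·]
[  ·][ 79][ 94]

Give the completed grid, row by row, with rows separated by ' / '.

Column 2 is already complete: 103 + 91 + 79 = 273, so that is the magic constant.
From row 1, 273 − (103 + 82) gives (1,1) = 88.
Row 3 must total 273; the given cells sum to 173, so (3,1) = 100.
Using column 1: 88 + 100 + ? → (2,1) = 273 − 188 = 85.
Using column 3: 82 + 94 + ? → (2,3) = 273 − 176 = 97.

88 103 82 / 85 91 97 / 100 79 94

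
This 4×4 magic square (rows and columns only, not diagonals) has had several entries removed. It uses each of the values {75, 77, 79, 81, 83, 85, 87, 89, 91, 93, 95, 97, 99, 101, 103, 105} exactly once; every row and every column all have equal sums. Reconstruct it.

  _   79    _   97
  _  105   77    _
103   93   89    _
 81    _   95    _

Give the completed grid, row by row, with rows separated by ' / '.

The 16 entries sum to 1440, so each line sums to 1440/4 = 360.
Row 3 must total 360; the given cells sum to 285, so (3,4) = 75.
Column 2 must total 360; the given cells sum to 277, so (4,2) = 83.
Column 3: 77 + 89 + 95 + ? = 360, so (1,3) = 99.
Using row 1: 79 + 99 + 97 + ? → (1,1) = 360 − 275 = 85.
From row 4, 360 − (81 + 83 + 95) gives (4,4) = 101.
From column 1, 360 − (85 + 103 + 81) gives (2,1) = 91.
From column 4, 360 − (97 + 75 + 101) gives (2,4) = 87.

85 79 99 97 / 91 105 77 87 / 103 93 89 75 / 81 83 95 101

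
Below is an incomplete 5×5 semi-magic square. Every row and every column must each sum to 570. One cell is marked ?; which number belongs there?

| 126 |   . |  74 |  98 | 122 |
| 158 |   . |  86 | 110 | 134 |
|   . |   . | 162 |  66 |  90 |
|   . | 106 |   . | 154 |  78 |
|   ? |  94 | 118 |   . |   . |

70

Row 1: 126 + 74 + 98 + 122 + ? = 570, so (1,2) = 150.
The remaining cell in row 2 is (2,2) = 570 − 488 = 82.
The remaining cell in column 2 is (3,2) = 570 − 432 = 138.
From column 3, 570 − (74 + 86 + 162 + 118) gives (4,3) = 130.
From column 4, 570 − (98 + 110 + 66 + 154) gives (5,4) = 142.
Column 5 must total 570; the given cells sum to 424, so (5,5) = 146.
Row 3: 138 + 162 + 66 + 90 + ? = 570, so (3,1) = 114.
Row 4 must total 570; the given cells sum to 468, so (4,1) = 102.
From row 5, 570 − (94 + 118 + 142 + 146) gives (5,1) = 70.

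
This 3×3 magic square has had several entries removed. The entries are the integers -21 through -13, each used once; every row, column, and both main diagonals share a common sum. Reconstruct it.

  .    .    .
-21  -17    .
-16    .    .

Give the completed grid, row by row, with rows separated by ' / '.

-14 -19 -18 / -21 -17 -13 / -16 -15 -20

The entries are -21 through -13, which sum to -153, so each line sums to -153/3 = -51.
The remaining cell in row 2 is (2,3) = -51 − (-38) = -13.
Column 1: -21 + (-16) + ? = -51, so (1,1) = -14.
The remaining cell in main diagonal is (3,3) = -51 − (-31) = -20.
Anti-diagonal: -17 + (-16) + ? = -51, so (1,3) = -18.
The remaining cell in row 1 is (1,2) = -51 − (-32) = -19.
Row 3 must total -51; the given cells sum to -36, so (3,2) = -15.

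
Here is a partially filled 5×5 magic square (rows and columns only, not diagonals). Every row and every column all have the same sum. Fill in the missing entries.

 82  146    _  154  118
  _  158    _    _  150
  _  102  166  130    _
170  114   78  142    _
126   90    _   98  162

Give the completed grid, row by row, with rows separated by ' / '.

Column 2 is already complete: 146 + 158 + 102 + 114 + 90 = 610, so that is the magic constant.
Row 1 must total 610; the given cells sum to 500, so (1,3) = 110.
Row 4: 170 + 114 + 78 + 142 + ? = 610, so (4,5) = 106.
The remaining cell in row 5 is (5,3) = 610 − 476 = 134.
The remaining cell in column 3 is (2,3) = 610 − 488 = 122.
The remaining cell in column 4 is (2,4) = 610 − 524 = 86.
The remaining cell in column 5 is (3,5) = 610 − 536 = 74.
Row 2: 158 + 122 + 86 + 150 + ? = 610, so (2,1) = 94.
Row 3: 102 + 166 + 130 + 74 + ? = 610, so (3,1) = 138.

82 146 110 154 118 / 94 158 122 86 150 / 138 102 166 130 74 / 170 114 78 142 106 / 126 90 134 98 162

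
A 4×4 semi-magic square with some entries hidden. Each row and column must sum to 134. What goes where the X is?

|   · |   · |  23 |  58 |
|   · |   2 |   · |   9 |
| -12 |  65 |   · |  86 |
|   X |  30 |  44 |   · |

Using row 3: -12 + 65 + 86 + ? → (3,3) = 134 − 139 = -5.
Column 2 needs 134; the known cells sum to 97, so (1,2) = 37.
The remaining cell in column 3 is (2,3) = 134 − 62 = 72.
Column 4: 58 + 9 + 86 + ? = 134, so (4,4) = -19.
From row 1, 134 − (37 + 23 + 58) gives (1,1) = 16.
Using row 2: 2 + 72 + 9 + ? → (2,1) = 134 − 83 = 51.
Using row 4: 30 + 44 + (-19) + ? → (4,1) = 134 − 55 = 79.

79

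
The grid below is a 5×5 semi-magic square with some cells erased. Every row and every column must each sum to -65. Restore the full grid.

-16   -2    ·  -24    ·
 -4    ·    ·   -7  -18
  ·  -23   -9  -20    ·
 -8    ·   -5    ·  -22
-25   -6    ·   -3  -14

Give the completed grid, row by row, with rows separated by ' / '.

-16 -2 -13 -24 -10 / -4 -15 -21 -7 -18 / -12 -23 -9 -20 -1 / -8 -19 -5 -11 -22 / -25 -6 -17 -3 -14

Row 5: -25 + (-6) + (-3) + (-14) + ? = -65, so (5,3) = -17.
Column 1 must total -65; the given cells sum to -53, so (3,1) = -12.
The remaining cell in column 4 is (4,4) = -65 − (-54) = -11.
Row 3 must total -65; the given cells sum to -64, so (3,5) = -1.
Row 4: -8 + (-5) + (-11) + (-22) + ? = -65, so (4,2) = -19.
Using column 2: -2 + (-23) + (-19) + (-6) + ? → (2,2) = -65 − (-50) = -15.
Using column 5: -18 + (-1) + (-22) + (-14) + ? → (1,5) = -65 − (-55) = -10.
Row 1 needs -65; the known cells sum to -52, so (1,3) = -13.
Using row 2: -4 + (-15) + (-7) + (-18) + ? → (2,3) = -65 − (-44) = -21.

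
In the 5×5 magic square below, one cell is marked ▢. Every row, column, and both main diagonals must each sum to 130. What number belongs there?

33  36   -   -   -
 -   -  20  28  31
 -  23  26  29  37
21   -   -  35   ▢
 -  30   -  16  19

18

From row 3, 130 − (23 + 26 + 29 + 37) gives (3,1) = 15.
Column 4 must total 130; the given cells sum to 108, so (1,4) = 22.
Using main diagonal: 33 + 26 + 35 + 19 + ? → (2,2) = 130 − 113 = 17.
Row 2 needs 130; the known cells sum to 96, so (2,1) = 34.
From column 1, 130 − (33 + 34 + 15 + 21) gives (5,1) = 27.
Column 2: 36 + 17 + 23 + 30 + ? = 130, so (4,2) = 24.
The remaining cell in anti-diagonal is (1,5) = 130 − 105 = 25.
From row 1, 130 − (33 + 36 + 22 + 25) gives (1,3) = 14.
Row 5: 27 + 30 + 16 + 19 + ? = 130, so (5,3) = 38.
Column 3 must total 130; the given cells sum to 98, so (4,3) = 32.
Column 5: 25 + 31 + 37 + 19 + ? = 130, so (4,5) = 18.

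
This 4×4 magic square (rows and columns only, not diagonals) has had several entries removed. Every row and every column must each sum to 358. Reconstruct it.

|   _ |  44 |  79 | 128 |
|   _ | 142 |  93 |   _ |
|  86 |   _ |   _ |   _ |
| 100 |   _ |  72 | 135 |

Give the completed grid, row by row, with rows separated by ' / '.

Row 1: 44 + 79 + 128 + ? = 358, so (1,1) = 107.
Row 4: 100 + 72 + 135 + ? = 358, so (4,2) = 51.
Column 1 must total 358; the given cells sum to 293, so (2,1) = 65.
The remaining cell in column 2 is (3,2) = 358 − 237 = 121.
The remaining cell in column 3 is (3,3) = 358 − 244 = 114.
Row 2: 65 + 142 + 93 + ? = 358, so (2,4) = 58.
Row 3: 86 + 121 + 114 + ? = 358, so (3,4) = 37.

107 44 79 128 / 65 142 93 58 / 86 121 114 37 / 100 51 72 135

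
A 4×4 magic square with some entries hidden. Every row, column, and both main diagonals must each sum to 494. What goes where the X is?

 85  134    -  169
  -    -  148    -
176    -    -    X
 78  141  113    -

Using row 1: 85 + 134 + 169 + ? → (1,3) = 494 − 388 = 106.
The remaining cell in row 4 is (4,4) = 494 − 332 = 162.
Column 1 must total 494; the given cells sum to 339, so (2,1) = 155.
Column 3: 106 + 148 + 113 + ? = 494, so (3,3) = 127.
From main diagonal, 494 − (85 + 127 + 162) gives (2,2) = 120.
Using anti-diagonal: 169 + 148 + 78 + ? → (3,2) = 494 − 395 = 99.
From row 2, 494 − (155 + 120 + 148) gives (2,4) = 71.
Row 3 needs 494; the known cells sum to 402, so (3,4) = 92.

92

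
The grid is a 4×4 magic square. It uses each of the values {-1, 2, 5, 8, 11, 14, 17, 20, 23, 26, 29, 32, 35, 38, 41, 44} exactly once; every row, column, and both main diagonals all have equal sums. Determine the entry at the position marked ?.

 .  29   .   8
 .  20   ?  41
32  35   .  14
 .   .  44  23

The 16 entries sum to 344, so each line sums to 344/4 = 86.
The remaining cell in row 3 is (3,3) = 86 − 81 = 5.
Column 2 must total 86; the given cells sum to 84, so (4,2) = 2.
The remaining cell in main diagonal is (1,1) = 86 − 48 = 38.
Using row 1: 38 + 29 + 8 + ? → (1,3) = 86 − 75 = 11.
From row 4, 86 − (2 + 44 + 23) gives (4,1) = 17.
Column 1 needs 86; the known cells sum to 87, so (2,1) = -1.
From column 3, 86 − (11 + 5 + 44) gives (2,3) = 26.

26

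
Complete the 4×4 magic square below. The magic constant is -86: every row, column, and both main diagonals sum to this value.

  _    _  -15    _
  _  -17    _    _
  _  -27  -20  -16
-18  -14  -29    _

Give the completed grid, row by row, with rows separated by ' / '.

-24 -28 -15 -19 / -21 -17 -22 -26 / -23 -27 -20 -16 / -18 -14 -29 -25

Row 3 needs -86; the known cells sum to -63, so (3,1) = -23.
Using row 4: -18 + (-14) + (-29) + ? → (4,4) = -86 − (-61) = -25.
Using column 2: -17 + (-27) + (-14) + ? → (1,2) = -86 − (-58) = -28.
Column 3 needs -86; the known cells sum to -64, so (2,3) = -22.
The remaining cell in main diagonal is (1,1) = -86 − (-62) = -24.
Anti-diagonal needs -86; the known cells sum to -67, so (1,4) = -19.
Column 1 needs -86; the known cells sum to -65, so (2,1) = -21.
Using column 4: -19 + (-16) + (-25) + ? → (2,4) = -86 − (-60) = -26.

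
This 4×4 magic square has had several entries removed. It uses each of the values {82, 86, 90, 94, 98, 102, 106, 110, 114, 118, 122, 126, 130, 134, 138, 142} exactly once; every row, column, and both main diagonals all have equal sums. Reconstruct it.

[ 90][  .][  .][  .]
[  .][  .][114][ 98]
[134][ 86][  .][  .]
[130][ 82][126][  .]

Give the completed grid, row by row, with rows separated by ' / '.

The 16 entries sum to 1792, so each line sums to 1792/4 = 448.
Row 4 needs 448; the known cells sum to 338, so (4,4) = 110.
Column 1 must total 448; the given cells sum to 354, so (2,1) = 94.
Anti-diagonal must total 448; the given cells sum to 330, so (1,4) = 118.
Row 2 must total 448; the given cells sum to 306, so (2,2) = 142.
The remaining cell in column 2 is (1,2) = 448 − 310 = 138.
Column 4: 118 + 98 + 110 + ? = 448, so (3,4) = 122.
From main diagonal, 448 − (90 + 142 + 110) gives (3,3) = 106.
The remaining cell in row 1 is (1,3) = 448 − 346 = 102.

90 138 102 118 / 94 142 114 98 / 134 86 106 122 / 130 82 126 110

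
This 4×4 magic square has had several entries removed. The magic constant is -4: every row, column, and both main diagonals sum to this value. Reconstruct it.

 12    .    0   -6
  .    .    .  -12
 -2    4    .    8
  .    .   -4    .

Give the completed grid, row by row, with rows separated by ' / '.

Row 1 needs -4; the known cells sum to 6, so (1,2) = -10.
Row 3 must total -4; the given cells sum to 10, so (3,3) = -14.
The remaining cell in column 3 is (2,3) = -4 − (-18) = 14.
The remaining cell in column 4 is (4,4) = -4 − (-10) = 6.
Main diagonal: 12 + (-14) + 6 + ? = -4, so (2,2) = -8.
Anti-diagonal: -6 + 14 + 4 + ? = -4, so (4,1) = -16.
From row 2, -4 − (-8 + 14 + (-12)) gives (2,1) = 2.
Using row 4: -16 + (-4) + 6 + ? → (4,2) = -4 − (-14) = 10.

12 -10 0 -6 / 2 -8 14 -12 / -2 4 -14 8 / -16 10 -4 6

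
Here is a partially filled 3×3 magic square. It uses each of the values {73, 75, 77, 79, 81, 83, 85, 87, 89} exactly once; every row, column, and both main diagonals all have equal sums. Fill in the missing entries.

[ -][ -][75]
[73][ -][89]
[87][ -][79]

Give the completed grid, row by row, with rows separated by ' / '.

83 85 75 / 73 81 89 / 87 77 79

The 9 entries sum to 729, so each line sums to 729/3 = 243.
Row 2 needs 243; the known cells sum to 162, so (2,2) = 81.
The remaining cell in row 3 is (3,2) = 243 − 166 = 77.
Using column 1: 73 + 87 + ? → (1,1) = 243 − 160 = 83.
Column 2 must total 243; the given cells sum to 158, so (1,2) = 85.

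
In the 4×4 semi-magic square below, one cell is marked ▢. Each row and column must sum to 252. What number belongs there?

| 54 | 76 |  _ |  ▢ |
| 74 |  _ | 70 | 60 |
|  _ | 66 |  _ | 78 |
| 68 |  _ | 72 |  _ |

64

Row 2 must total 252; the given cells sum to 204, so (2,2) = 48.
Column 1 needs 252; the known cells sum to 196, so (3,1) = 56.
The remaining cell in column 2 is (4,2) = 252 − 190 = 62.
Row 3 needs 252; the known cells sum to 200, so (3,3) = 52.
From row 4, 252 − (68 + 62 + 72) gives (4,4) = 50.
Using column 3: 70 + 52 + 72 + ? → (1,3) = 252 − 194 = 58.
The remaining cell in column 4 is (1,4) = 252 − 188 = 64.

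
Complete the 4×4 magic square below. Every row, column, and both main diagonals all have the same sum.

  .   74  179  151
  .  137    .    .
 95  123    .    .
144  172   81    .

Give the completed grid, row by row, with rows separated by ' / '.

102 74 179 151 / 165 137 88 116 / 95 123 158 130 / 144 172 81 109

Column 2 is already complete: 74 + 137 + 123 + 172 = 506, so that is the magic constant.
From row 1, 506 − (74 + 179 + 151) gives (1,1) = 102.
Row 4 must total 506; the given cells sum to 397, so (4,4) = 109.
Column 1: 102 + 95 + 144 + ? = 506, so (2,1) = 165.
Using main diagonal: 102 + 137 + 109 + ? → (3,3) = 506 − 348 = 158.
Anti-diagonal: 151 + 123 + 144 + ? = 506, so (2,3) = 88.
Row 2: 165 + 137 + 88 + ? = 506, so (2,4) = 116.
Using row 3: 95 + 123 + 158 + ? → (3,4) = 506 − 376 = 130.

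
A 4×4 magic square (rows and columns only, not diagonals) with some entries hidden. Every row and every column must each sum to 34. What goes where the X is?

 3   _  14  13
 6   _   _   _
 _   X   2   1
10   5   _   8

The remaining cell in row 1 is (1,2) = 34 − 30 = 4.
Row 4 needs 34; the known cells sum to 23, so (4,3) = 11.
Column 1 needs 34; the known cells sum to 19, so (3,1) = 15.
Column 3 must total 34; the given cells sum to 27, so (2,3) = 7.
From column 4, 34 − (13 + 1 + 8) gives (2,4) = 12.
The remaining cell in row 2 is (2,2) = 34 − 25 = 9.
From row 3, 34 − (15 + 2 + 1) gives (3,2) = 16.

16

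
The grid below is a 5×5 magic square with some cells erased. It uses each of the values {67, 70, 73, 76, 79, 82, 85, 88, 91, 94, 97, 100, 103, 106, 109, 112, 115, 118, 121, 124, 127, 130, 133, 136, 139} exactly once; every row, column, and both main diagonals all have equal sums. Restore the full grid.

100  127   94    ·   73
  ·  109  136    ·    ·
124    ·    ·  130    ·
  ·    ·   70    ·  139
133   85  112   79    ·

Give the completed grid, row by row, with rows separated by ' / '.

The 25 entries sum to 2575, so each line sums to 2575/5 = 515.
Row 1: 100 + 127 + 94 + 73 + ? = 515, so (1,4) = 121.
Row 5: 133 + 85 + 112 + 79 + ? = 515, so (5,5) = 106.
Column 3 needs 515; the known cells sum to 412, so (3,3) = 103.
From main diagonal, 515 − (100 + 109 + 103 + 106) gives (4,4) = 97.
Column 4: 121 + 130 + 97 + 79 + ? = 515, so (2,4) = 88.
Anti-diagonal needs 515; the known cells sum to 397, so (4,2) = 118.
The remaining cell in row 4 is (4,1) = 515 − 424 = 91.
Column 1: 100 + 124 + 91 + 133 + ? = 515, so (2,1) = 67.
The remaining cell in column 2 is (3,2) = 515 − 439 = 76.
From row 2, 515 − (67 + 109 + 136 + 88) gives (2,5) = 115.
The remaining cell in row 3 is (3,5) = 515 − 433 = 82.

100 127 94 121 73 / 67 109 136 88 115 / 124 76 103 130 82 / 91 118 70 97 139 / 133 85 112 79 106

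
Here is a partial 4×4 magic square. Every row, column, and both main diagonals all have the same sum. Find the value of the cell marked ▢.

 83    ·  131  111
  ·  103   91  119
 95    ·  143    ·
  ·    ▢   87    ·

Column 3 is complete and sums to 452; that is the magic constant.
Row 1 must total 452; the given cells sum to 325, so (1,2) = 127.
Row 2 needs 452; the known cells sum to 313, so (2,1) = 139.
Column 1: 83 + 139 + 95 + ? = 452, so (4,1) = 135.
Main diagonal: 83 + 103 + 143 + ? = 452, so (4,4) = 123.
Using anti-diagonal: 111 + 91 + 135 + ? → (3,2) = 452 − 337 = 115.
Row 3 must total 452; the given cells sum to 353, so (3,4) = 99.
Row 4 needs 452; the known cells sum to 345, so (4,2) = 107.

107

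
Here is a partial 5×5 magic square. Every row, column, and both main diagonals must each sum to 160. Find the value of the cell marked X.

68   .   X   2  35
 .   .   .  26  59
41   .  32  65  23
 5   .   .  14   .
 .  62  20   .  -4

44

From row 3, 160 − (41 + 32 + 65 + 23) gives (3,2) = -1.
From column 4, 160 − (2 + 26 + 65 + 14) gives (5,4) = 53.
Using column 5: 35 + 59 + 23 + (-4) + ? → (4,5) = 160 − 113 = 47.
Using main diagonal: 68 + 32 + 14 + (-4) + ? → (2,2) = 160 − 110 = 50.
Row 5 needs 160; the known cells sum to 131, so (5,1) = 29.
Column 1 must total 160; the given cells sum to 143, so (2,1) = 17.
Anti-diagonal must total 160; the given cells sum to 122, so (4,2) = 38.
Row 2: 17 + 50 + 26 + 59 + ? = 160, so (2,3) = 8.
Row 4: 5 + 38 + 14 + 47 + ? = 160, so (4,3) = 56.
From column 2, 160 − (50 + (-1) + 38 + 62) gives (1,2) = 11.
Column 3 must total 160; the given cells sum to 116, so (1,3) = 44.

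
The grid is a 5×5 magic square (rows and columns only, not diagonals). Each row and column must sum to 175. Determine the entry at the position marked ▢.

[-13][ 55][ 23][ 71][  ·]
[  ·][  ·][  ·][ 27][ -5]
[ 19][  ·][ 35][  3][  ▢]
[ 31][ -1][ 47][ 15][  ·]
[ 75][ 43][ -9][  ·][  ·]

51

From row 1, 175 − (-13 + 55 + 23 + 71) gives (1,5) = 39.
Row 4 needs 175; the known cells sum to 92, so (4,5) = 83.
Column 1 must total 175; the given cells sum to 112, so (2,1) = 63.
From column 3, 175 − (23 + 35 + 47 + (-9)) gives (2,3) = 79.
Column 4 needs 175; the known cells sum to 116, so (5,4) = 59.
Row 2 needs 175; the known cells sum to 164, so (2,2) = 11.
Row 5 needs 175; the known cells sum to 168, so (5,5) = 7.
Column 2: 55 + 11 + (-1) + 43 + ? = 175, so (3,2) = 67.
Using column 5: 39 + (-5) + 83 + 7 + ? → (3,5) = 175 − 124 = 51.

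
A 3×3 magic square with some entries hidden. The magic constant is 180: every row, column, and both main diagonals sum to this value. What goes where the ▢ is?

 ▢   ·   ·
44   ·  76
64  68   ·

The remaining cell in row 2 is (2,2) = 180 − 120 = 60.
Row 3 needs 180; the known cells sum to 132, so (3,3) = 48.
Column 1 must total 180; the given cells sum to 108, so (1,1) = 72.

72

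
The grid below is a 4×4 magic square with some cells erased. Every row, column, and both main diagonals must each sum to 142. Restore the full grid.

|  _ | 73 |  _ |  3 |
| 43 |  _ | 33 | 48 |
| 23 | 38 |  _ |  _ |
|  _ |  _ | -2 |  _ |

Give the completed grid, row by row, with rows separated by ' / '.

8 73 58 3 / 43 18 33 48 / 23 38 53 28 / 68 13 -2 63

Row 2 needs 142; the known cells sum to 124, so (2,2) = 18.
Column 2 must total 142; the given cells sum to 129, so (4,2) = 13.
From anti-diagonal, 142 − (3 + 33 + 38) gives (4,1) = 68.
Row 4: 68 + 13 + (-2) + ? = 142, so (4,4) = 63.
From column 1, 142 − (43 + 23 + 68) gives (1,1) = 8.
Using column 4: 3 + 48 + 63 + ? → (3,4) = 142 − 114 = 28.
From main diagonal, 142 − (8 + 18 + 63) gives (3,3) = 53.
The remaining cell in row 1 is (1,3) = 142 − 84 = 58.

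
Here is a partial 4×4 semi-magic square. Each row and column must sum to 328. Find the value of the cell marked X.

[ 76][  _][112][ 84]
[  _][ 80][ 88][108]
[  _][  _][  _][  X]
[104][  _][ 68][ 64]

72

Row 1 must total 328; the given cells sum to 272, so (1,2) = 56.
Row 2 needs 328; the known cells sum to 276, so (2,1) = 52.
Using row 4: 104 + 68 + 64 + ? → (4,2) = 328 − 236 = 92.
The remaining cell in column 1 is (3,1) = 328 − 232 = 96.
From column 2, 328 − (56 + 80 + 92) gives (3,2) = 100.
From column 3, 328 − (112 + 88 + 68) gives (3,3) = 60.
Column 4: 84 + 108 + 64 + ? = 328, so (3,4) = 72.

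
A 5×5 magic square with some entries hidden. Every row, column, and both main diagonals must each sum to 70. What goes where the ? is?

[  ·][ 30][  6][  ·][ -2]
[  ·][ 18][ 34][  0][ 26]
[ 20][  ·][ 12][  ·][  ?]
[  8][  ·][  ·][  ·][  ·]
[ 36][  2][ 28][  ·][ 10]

Using row 2: 18 + 34 + 0 + 26 + ? → (2,1) = 70 − 78 = -8.
Using row 5: 36 + 2 + 28 + 10 + ? → (5,4) = 70 − 76 = -6.
Column 1 must total 70; the given cells sum to 56, so (1,1) = 14.
Column 3 needs 70; the known cells sum to 80, so (4,3) = -10.
Main diagonal: 14 + 18 + 12 + 10 + ? = 70, so (4,4) = 16.
Anti-diagonal: -2 + 0 + 12 + 36 + ? = 70, so (4,2) = 24.
The remaining cell in row 1 is (1,4) = 70 − 48 = 22.
Row 4 must total 70; the given cells sum to 38, so (4,5) = 32.
Column 2 must total 70; the given cells sum to 74, so (3,2) = -4.
Using column 4: 22 + 0 + 16 + (-6) + ? → (3,4) = 70 − 32 = 38.
Column 5 needs 70; the known cells sum to 66, so (3,5) = 4.

4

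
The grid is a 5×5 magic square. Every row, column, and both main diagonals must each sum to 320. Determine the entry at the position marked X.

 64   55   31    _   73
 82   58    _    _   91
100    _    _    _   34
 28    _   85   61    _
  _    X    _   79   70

Using row 1: 64 + 55 + 31 + 73 + ? → (1,4) = 320 − 223 = 97.
Column 1 needs 320; the known cells sum to 274, so (5,1) = 46.
The remaining cell in column 5 is (4,5) = 320 − 268 = 52.
From main diagonal, 320 − (64 + 58 + 61 + 70) gives (3,3) = 67.
The remaining cell in row 4 is (4,2) = 320 − 226 = 94.
From anti-diagonal, 320 − (73 + 67 + 94 + 46) gives (2,4) = 40.
From row 2, 320 − (82 + 58 + 40 + 91) gives (2,3) = 49.
Using column 3: 31 + 49 + 67 + 85 + ? → (5,3) = 320 − 232 = 88.
Using column 4: 97 + 40 + 61 + 79 + ? → (3,4) = 320 − 277 = 43.
The remaining cell in row 3 is (3,2) = 320 − 244 = 76.
The remaining cell in row 5 is (5,2) = 320 − 283 = 37.

37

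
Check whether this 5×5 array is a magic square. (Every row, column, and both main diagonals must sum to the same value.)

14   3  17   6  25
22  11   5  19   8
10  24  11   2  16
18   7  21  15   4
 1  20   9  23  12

Row 1: 14 + 3 + 17 + 6 + 25 = 65.
Row 2: 22 + 11 + 5 + 19 + 8 = 65.
Row 3: 10 + 24 + 11 + 2 + 16 = 63.
Row 4: 18 + 7 + 21 + 15 + 4 = 65.
Row 5: 1 + 20 + 9 + 23 + 12 = 65.
Column 1: 14 + 22 + 10 + 18 + 1 = 65.
Column 2: 3 + 11 + 24 + 7 + 20 = 65.
Column 3: 17 + 5 + 11 + 21 + 9 = 63.
Column 4: 6 + 19 + 2 + 15 + 23 = 65.
Column 5: 25 + 8 + 16 + 4 + 12 = 65.
Main diagonal: 14 + 11 + 11 + 15 + 12 = 63.
Anti-diagonal: 25 + 19 + 11 + 7 + 1 = 63.

No — row 4 sums to 65 but anti-diagonal sums to 63.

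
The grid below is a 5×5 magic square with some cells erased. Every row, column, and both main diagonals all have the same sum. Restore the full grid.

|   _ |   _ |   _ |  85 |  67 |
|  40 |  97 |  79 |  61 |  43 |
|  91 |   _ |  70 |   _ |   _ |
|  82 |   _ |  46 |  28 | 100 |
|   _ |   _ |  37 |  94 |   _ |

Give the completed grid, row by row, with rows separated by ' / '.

49 31 88 85 67 / 40 97 79 61 43 / 91 73 70 52 34 / 82 64 46 28 100 / 58 55 37 94 76

Row 2 is already complete: 40 + 97 + 79 + 61 + 43 = 320, so that is the magic constant.
Using row 4: 82 + 46 + 28 + 100 + ? → (4,2) = 320 − 256 = 64.
Column 3 needs 320; the known cells sum to 232, so (1,3) = 88.
Column 4 needs 320; the known cells sum to 268, so (3,4) = 52.
Anti-diagonal: 67 + 61 + 70 + 64 + ? = 320, so (5,1) = 58.
Using column 1: 40 + 91 + 82 + 58 + ? → (1,1) = 320 − 271 = 49.
Main diagonal needs 320; the known cells sum to 244, so (5,5) = 76.
Row 1 must total 320; the given cells sum to 289, so (1,2) = 31.
Using row 5: 58 + 37 + 94 + 76 + ? → (5,2) = 320 − 265 = 55.
The remaining cell in column 2 is (3,2) = 320 − 247 = 73.
Column 5 must total 320; the given cells sum to 286, so (3,5) = 34.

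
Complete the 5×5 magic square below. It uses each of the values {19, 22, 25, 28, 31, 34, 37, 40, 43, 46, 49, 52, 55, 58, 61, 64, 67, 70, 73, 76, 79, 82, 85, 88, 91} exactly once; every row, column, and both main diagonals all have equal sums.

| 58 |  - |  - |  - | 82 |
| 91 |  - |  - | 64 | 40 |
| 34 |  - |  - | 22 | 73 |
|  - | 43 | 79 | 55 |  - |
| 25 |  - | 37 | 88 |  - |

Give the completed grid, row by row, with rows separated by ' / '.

The 25 entries sum to 1375, so each line sums to 1375/5 = 275.
Column 1 needs 275; the known cells sum to 208, so (4,1) = 67.
From column 4, 275 − (64 + 22 + 55 + 88) gives (1,4) = 46.
Anti-diagonal: 82 + 64 + 43 + 25 + ? = 275, so (3,3) = 61.
Row 3 must total 275; the given cells sum to 190, so (3,2) = 85.
From row 4, 275 − (67 + 43 + 79 + 55) gives (4,5) = 31.
Using column 5: 82 + 40 + 73 + 31 + ? → (5,5) = 275 − 226 = 49.
Main diagonal: 58 + 61 + 55 + 49 + ? = 275, so (2,2) = 52.
From row 2, 275 − (91 + 52 + 64 + 40) gives (2,3) = 28.
From row 5, 275 − (25 + 37 + 88 + 49) gives (5,2) = 76.
From column 2, 275 − (52 + 85 + 43 + 76) gives (1,2) = 19.
Column 3 needs 275; the known cells sum to 205, so (1,3) = 70.

58 19 70 46 82 / 91 52 28 64 40 / 34 85 61 22 73 / 67 43 79 55 31 / 25 76 37 88 49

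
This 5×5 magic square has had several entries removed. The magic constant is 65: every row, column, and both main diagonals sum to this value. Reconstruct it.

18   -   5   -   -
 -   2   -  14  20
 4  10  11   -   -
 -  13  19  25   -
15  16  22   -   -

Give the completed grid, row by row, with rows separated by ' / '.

18 24 5 6 12 / 21 2 8 14 20 / 4 10 11 17 23 / 7 13 19 25 1 / 15 16 22 3 9

From column 2, 65 − (2 + 10 + 13 + 16) gives (1,2) = 24.
Using column 3: 5 + 11 + 19 + 22 + ? → (2,3) = 65 − 57 = 8.
Main diagonal needs 65; the known cells sum to 56, so (5,5) = 9.
Using anti-diagonal: 14 + 11 + 13 + 15 + ? → (1,5) = 65 − 53 = 12.
The remaining cell in row 1 is (1,4) = 65 − 59 = 6.
Row 2: 2 + 8 + 14 + 20 + ? = 65, so (2,1) = 21.
Row 5: 15 + 16 + 22 + 9 + ? = 65, so (5,4) = 3.
The remaining cell in column 1 is (4,1) = 65 − 58 = 7.
From column 4, 65 − (6 + 14 + 25 + 3) gives (3,4) = 17.
Row 3 must total 65; the given cells sum to 42, so (3,5) = 23.
The remaining cell in row 4 is (4,5) = 65 − 64 = 1.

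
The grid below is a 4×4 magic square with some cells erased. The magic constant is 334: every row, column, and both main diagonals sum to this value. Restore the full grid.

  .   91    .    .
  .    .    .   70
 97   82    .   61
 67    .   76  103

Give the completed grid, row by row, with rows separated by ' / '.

Row 3 must total 334; the given cells sum to 240, so (3,3) = 94.
The remaining cell in row 4 is (4,2) = 334 − 246 = 88.
From column 2, 334 − (91 + 82 + 88) gives (2,2) = 73.
Column 4 must total 334; the given cells sum to 234, so (1,4) = 100.
The remaining cell in main diagonal is (1,1) = 334 − 270 = 64.
The remaining cell in anti-diagonal is (2,3) = 334 − 249 = 85.
The remaining cell in row 1 is (1,3) = 334 − 255 = 79.
Using row 2: 73 + 85 + 70 + ? → (2,1) = 334 − 228 = 106.

64 91 79 100 / 106 73 85 70 / 97 82 94 61 / 67 88 76 103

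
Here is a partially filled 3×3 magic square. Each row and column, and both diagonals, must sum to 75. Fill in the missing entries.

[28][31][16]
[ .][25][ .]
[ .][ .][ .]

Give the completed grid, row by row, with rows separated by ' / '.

Column 2: 31 + 25 + ? = 75, so (3,2) = 19.
Using main diagonal: 28 + 25 + ? → (3,3) = 75 − 53 = 22.
Anti-diagonal needs 75; the known cells sum to 41, so (3,1) = 34.
Column 1: 28 + 34 + ? = 75, so (2,1) = 13.
Column 3 needs 75; the known cells sum to 38, so (2,3) = 37.

28 31 16 / 13 25 37 / 34 19 22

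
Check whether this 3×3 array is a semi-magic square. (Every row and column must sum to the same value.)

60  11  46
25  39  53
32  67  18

Yes

Row 1: 60 + 11 + 46 = 117.
Row 2: 25 + 39 + 53 = 117.
Row 3: 32 + 67 + 18 = 117.
Column 1: 60 + 25 + 32 = 117.
Column 2: 11 + 39 + 67 = 117.
Column 3: 46 + 53 + 18 = 117.
All lines sum to 117.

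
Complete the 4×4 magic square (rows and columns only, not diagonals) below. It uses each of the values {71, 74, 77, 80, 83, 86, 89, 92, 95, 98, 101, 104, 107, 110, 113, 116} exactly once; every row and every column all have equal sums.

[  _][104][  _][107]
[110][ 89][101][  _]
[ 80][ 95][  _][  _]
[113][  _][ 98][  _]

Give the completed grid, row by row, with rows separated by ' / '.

71 104 92 107 / 110 89 101 74 / 80 95 83 116 / 113 86 98 77

The 16 entries sum to 1496, so each line sums to 1496/4 = 374.
Row 2 needs 374; the known cells sum to 300, so (2,4) = 74.
Column 1 needs 374; the known cells sum to 303, so (1,1) = 71.
The remaining cell in column 2 is (4,2) = 374 − 288 = 86.
Using row 1: 71 + 104 + 107 + ? → (1,3) = 374 − 282 = 92.
Row 4 needs 374; the known cells sum to 297, so (4,4) = 77.
Column 3: 92 + 101 + 98 + ? = 374, so (3,3) = 83.
Using column 4: 107 + 74 + 77 + ? → (3,4) = 374 − 258 = 116.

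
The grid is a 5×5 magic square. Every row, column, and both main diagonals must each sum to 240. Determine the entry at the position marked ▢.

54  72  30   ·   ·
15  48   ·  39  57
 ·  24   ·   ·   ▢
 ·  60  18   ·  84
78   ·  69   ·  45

The remaining cell in row 2 is (2,3) = 240 − 159 = 81.
Column 2 must total 240; the given cells sum to 204, so (5,2) = 36.
Column 3 must total 240; the given cells sum to 198, so (3,3) = 42.
Main diagonal: 54 + 48 + 42 + 45 + ? = 240, so (4,4) = 51.
From anti-diagonal, 240 − (39 + 42 + 60 + 78) gives (1,5) = 21.
The remaining cell in row 1 is (1,4) = 240 − 177 = 63.
The remaining cell in row 4 is (4,1) = 240 − 213 = 27.
Row 5 needs 240; the known cells sum to 228, so (5,4) = 12.
Using column 1: 54 + 15 + 27 + 78 + ? → (3,1) = 240 − 174 = 66.
Using column 4: 63 + 39 + 51 + 12 + ? → (3,4) = 240 − 165 = 75.
From column 5, 240 − (21 + 57 + 84 + 45) gives (3,5) = 33.

33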